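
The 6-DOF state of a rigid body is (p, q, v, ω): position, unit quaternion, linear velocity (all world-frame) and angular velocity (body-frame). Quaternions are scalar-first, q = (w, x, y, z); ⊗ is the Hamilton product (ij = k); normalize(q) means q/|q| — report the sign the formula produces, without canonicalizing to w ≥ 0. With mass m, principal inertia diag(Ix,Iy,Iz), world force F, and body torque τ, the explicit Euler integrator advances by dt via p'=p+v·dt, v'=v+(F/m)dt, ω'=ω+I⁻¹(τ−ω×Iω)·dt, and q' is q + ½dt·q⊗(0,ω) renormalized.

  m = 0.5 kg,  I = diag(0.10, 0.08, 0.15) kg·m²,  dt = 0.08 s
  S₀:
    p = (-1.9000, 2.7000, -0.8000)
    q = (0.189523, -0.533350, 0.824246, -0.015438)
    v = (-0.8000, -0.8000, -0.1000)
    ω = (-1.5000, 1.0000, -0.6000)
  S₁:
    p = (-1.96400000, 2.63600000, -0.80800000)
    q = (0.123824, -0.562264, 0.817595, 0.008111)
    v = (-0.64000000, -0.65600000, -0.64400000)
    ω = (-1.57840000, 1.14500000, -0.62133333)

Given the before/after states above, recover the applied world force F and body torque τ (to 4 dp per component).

F = (1.0000, 0.9000, -3.4000)
τ = (-0.1400, 0.1000, -0.0100)

v₁ − v₀ = (0.16000000, 0.14400000, -0.54400000)
applied force F = (1.0000, 0.9000, -3.4000)
Δω = ω₁−ω₀ = (-0.07840000, 0.14500000, -0.02133333)
τ = I·(Δω/dt) + ω₀×(Iω₀) = (-0.1400, 0.1000, -0.0100)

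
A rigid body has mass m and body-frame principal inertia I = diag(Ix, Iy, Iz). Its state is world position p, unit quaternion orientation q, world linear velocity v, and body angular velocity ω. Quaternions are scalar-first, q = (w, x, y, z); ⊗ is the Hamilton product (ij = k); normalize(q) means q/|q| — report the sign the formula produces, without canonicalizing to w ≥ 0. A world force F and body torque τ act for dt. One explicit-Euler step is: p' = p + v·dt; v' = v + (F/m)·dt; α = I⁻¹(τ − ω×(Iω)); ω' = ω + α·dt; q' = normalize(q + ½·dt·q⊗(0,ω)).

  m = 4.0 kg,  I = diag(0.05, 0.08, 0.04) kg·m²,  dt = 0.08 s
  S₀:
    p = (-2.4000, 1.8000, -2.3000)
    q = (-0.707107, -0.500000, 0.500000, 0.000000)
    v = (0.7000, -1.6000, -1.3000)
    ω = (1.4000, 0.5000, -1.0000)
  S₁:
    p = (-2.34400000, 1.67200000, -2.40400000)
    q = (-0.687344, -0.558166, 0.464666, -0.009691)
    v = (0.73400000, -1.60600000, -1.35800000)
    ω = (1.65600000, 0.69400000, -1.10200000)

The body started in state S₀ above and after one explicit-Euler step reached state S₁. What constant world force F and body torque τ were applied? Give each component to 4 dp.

velocity change Δv = (0.03400000, -0.00600000, -0.05800000)
m·(v₁−v₀)/dt = (1.7000, -0.3000, -2.9000)
rate change Δω = (0.25600000, 0.19400000, -0.10200000)
precession coupling = (0.0200, -0.0140, 0.0210)
applied torque τ = (0.1800, 0.1800, -0.0300)

F = (1.7000, -0.3000, -2.9000)
τ = (0.1800, 0.1800, -0.0300)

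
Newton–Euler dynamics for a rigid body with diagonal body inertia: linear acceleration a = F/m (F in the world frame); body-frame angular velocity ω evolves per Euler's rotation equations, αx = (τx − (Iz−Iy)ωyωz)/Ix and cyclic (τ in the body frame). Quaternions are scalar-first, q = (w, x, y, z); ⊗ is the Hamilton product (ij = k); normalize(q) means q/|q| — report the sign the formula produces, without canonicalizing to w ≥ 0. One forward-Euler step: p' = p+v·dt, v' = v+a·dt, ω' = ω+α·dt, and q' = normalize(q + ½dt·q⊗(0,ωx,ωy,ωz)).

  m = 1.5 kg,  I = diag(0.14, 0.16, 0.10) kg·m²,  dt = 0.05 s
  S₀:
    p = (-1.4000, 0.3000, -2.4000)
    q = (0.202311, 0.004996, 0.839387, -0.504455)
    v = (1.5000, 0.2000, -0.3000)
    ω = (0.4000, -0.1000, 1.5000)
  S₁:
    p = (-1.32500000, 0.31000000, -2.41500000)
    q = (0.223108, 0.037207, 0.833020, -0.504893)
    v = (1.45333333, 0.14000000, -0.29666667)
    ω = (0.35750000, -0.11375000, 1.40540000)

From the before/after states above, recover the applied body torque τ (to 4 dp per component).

τ = (-0.1100, -0.0200, -0.1900)

rate change Δω = (-0.04250000, -0.01375000, -0.09460000)
gyro term ω₀×Iω₀ = (0.0090, 0.0240, -0.0008)
I·α + gyro = (-0.1100, -0.0200, -0.1900)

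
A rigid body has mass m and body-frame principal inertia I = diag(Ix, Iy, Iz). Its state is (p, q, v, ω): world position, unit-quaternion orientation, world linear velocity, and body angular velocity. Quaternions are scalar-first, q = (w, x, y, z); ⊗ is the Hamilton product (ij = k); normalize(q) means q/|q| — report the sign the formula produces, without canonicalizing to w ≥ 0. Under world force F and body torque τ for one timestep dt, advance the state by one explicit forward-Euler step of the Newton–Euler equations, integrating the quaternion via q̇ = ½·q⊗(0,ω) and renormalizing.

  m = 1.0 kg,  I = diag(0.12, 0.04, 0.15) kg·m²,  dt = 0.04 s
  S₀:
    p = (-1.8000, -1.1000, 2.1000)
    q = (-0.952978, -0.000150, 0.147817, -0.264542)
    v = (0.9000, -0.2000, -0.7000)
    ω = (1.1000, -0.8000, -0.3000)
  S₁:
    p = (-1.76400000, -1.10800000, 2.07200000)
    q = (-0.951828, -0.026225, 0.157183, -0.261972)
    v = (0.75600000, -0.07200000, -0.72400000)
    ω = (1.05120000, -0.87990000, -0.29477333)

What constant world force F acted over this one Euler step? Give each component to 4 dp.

F = (-3.6000, 3.2000, -0.6000)

velocity change Δv = (-0.14400000, 0.12800000, -0.02400000)
F = m·Δv/dt = (-3.6000, 3.2000, -0.6000)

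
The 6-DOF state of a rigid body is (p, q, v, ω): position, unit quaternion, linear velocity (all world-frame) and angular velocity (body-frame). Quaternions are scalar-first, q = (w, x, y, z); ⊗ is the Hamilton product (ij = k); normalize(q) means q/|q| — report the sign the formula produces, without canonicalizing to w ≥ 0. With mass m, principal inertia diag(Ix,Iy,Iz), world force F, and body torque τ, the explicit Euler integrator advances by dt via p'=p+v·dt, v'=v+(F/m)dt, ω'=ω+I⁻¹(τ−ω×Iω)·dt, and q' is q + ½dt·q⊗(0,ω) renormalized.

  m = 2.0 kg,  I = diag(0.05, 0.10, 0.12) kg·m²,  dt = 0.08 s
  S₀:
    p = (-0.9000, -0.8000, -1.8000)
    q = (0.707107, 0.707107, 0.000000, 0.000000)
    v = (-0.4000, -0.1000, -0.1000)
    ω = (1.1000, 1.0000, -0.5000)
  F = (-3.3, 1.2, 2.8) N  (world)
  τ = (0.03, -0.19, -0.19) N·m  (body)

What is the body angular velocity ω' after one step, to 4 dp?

(τ − ω×Iω)/I = (0.8000, -2.2850, -2.0417)
ω + α·dt = (1.1640, 0.8172, -0.6633)

ω' = (1.1640, 0.8172, -0.6633)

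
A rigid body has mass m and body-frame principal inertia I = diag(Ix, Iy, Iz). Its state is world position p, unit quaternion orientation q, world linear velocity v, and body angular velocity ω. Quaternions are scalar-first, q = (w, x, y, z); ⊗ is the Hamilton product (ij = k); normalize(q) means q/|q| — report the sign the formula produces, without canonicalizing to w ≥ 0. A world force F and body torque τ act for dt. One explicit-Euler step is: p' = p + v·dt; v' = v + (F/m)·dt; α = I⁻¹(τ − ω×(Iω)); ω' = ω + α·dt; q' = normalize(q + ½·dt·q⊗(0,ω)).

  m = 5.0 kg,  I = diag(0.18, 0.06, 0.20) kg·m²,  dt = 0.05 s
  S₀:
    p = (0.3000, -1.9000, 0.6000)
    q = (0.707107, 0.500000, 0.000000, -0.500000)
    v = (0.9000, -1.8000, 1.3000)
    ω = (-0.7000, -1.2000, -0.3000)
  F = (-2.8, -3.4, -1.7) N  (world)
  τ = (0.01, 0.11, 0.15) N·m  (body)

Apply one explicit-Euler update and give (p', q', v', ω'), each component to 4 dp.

p' = (0.3450, -1.9900, 0.6650)
q' = (0.7117, 0.4723, -0.0087, -0.5200)
v' = (0.8720, -1.8340, 1.2830)
ω' = (-0.7112, -1.1048, -0.2373)

gyro term ω×Iω = (0.0504, -0.0042, -0.1008)
α = I⁻¹(τ − ω×Iω) = (-0.2244, 1.9033, 1.2540)
ω + α·dt = (-0.7112, -1.1048, -0.2373)
q⊗(0,ω) = (0.2000000, -1.0949749, -0.3485284, -0.8121321)
updated quaternion q' = (0.7117, 0.4723, -0.0087, -0.5200)
a = F/m = (-0.5600, -0.6800, -0.3400)
p + v·dt = (0.3450, -1.9900, 0.6650)
v + (F/m)dt = (0.8720, -1.8340, 1.2830)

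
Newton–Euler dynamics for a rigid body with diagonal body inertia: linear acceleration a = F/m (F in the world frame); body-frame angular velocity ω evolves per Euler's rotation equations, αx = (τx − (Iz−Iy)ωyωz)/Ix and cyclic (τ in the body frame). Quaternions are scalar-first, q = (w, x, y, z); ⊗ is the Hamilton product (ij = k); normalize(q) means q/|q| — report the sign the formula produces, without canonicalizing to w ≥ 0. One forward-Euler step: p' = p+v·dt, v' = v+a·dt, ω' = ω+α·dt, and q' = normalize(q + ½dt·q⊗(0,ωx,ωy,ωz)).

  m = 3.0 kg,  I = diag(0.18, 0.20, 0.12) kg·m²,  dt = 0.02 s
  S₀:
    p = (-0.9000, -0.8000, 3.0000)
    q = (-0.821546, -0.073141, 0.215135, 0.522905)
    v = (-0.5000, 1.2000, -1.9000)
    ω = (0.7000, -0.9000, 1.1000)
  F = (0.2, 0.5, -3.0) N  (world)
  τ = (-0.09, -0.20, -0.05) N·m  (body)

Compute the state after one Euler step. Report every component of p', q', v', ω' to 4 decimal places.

p' = (-0.9100, -0.7760, 2.9620)
q' = (-0.8247, -0.0718, 0.2270, 0.5130)
v' = (-0.4987, 1.2033, -1.9200)
ω' = (0.6812, -0.9246, 1.0938)

a = (0.0667, 0.1667, -1.0000)
p' = p + v·dt = (-0.9100, -0.7760, 2.9620)
v + (F/m)dt = (-0.4987, 1.2033, -1.9200)
angular accel α = (-0.9400, -1.2310, -0.3117)
new body rate ω' = (0.6812, -0.9246, 1.0938)
Hamilton product q⊗(0,ω) = (-0.3303753, 0.1321808, 1.1858800, -0.9884682)
q + ½dt·q⊗(0,ω), renormalized = (-0.8247, -0.0718, 0.2270, 0.5130)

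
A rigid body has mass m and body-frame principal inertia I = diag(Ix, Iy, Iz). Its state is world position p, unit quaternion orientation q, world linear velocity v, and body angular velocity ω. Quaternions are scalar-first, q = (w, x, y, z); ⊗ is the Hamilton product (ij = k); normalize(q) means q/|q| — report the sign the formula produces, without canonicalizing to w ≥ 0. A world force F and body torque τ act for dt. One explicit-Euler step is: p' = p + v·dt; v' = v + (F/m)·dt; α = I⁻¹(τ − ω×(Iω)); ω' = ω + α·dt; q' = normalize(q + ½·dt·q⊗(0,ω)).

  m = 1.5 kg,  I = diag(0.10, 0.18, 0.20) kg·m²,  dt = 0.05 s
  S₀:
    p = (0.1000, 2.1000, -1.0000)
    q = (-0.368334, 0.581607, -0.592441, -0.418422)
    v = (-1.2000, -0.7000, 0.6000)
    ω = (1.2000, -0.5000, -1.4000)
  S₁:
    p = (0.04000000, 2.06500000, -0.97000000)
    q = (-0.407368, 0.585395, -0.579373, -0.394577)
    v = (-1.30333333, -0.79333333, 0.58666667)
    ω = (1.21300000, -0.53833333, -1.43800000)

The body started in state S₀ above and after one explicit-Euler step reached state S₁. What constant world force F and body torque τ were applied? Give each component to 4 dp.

velocity change Δv = (-0.10333333, -0.09333333, -0.01333333)
F = m·Δv/dt = (-3.1000, -2.8000, -0.4000)
rate change Δω = (0.01300000, -0.03833333, -0.03800000)
ω₀×(Iω₀) = (0.0140, 0.1680, -0.0480)
τ = I·(Δω/dt) + ω₀×(Iω₀) = (0.0400, 0.0300, -0.2000)

F = (-3.1000, -2.8000, -0.4000)
τ = (0.0400, 0.0300, -0.2000)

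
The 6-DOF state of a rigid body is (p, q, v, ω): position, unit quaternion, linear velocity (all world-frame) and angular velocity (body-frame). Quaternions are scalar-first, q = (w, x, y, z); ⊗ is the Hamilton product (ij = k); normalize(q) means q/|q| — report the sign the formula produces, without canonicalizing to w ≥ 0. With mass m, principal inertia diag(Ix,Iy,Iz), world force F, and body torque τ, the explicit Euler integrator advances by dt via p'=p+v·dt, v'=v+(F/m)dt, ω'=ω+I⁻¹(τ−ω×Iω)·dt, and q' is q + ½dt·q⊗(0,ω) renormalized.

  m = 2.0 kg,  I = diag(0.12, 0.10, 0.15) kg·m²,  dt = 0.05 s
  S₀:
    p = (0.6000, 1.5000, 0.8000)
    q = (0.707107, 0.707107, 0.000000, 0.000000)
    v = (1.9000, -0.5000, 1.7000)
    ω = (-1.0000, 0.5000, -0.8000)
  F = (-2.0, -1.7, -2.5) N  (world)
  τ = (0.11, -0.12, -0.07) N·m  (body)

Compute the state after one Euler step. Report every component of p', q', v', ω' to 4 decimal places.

p' = (0.6950, 1.4750, 0.8850)
q' = (0.7244, 0.6890, 0.0230, -0.0053)
v' = (1.8500, -0.5425, 1.6375)
ω' = (-0.9458, 0.4520, -0.8267)

linear accel F/m = (-1.0000, -0.8500, -1.2500)
p' = p + v·dt = (0.6950, 1.4750, 0.8850)
v' = v + a·dt = (1.8500, -0.5425, 1.6375)
angular accel α = (1.0833, -0.9600, -0.5333)
new body rate ω' = (-0.9458, 0.4520, -0.8267)
q⊗(0,ω) = (0.7071070, -0.7071070, 0.9192391, -0.2121321)
q + ½dt·q⊗(0,ω), renormalized = (0.7244, 0.6890, 0.0230, -0.0053)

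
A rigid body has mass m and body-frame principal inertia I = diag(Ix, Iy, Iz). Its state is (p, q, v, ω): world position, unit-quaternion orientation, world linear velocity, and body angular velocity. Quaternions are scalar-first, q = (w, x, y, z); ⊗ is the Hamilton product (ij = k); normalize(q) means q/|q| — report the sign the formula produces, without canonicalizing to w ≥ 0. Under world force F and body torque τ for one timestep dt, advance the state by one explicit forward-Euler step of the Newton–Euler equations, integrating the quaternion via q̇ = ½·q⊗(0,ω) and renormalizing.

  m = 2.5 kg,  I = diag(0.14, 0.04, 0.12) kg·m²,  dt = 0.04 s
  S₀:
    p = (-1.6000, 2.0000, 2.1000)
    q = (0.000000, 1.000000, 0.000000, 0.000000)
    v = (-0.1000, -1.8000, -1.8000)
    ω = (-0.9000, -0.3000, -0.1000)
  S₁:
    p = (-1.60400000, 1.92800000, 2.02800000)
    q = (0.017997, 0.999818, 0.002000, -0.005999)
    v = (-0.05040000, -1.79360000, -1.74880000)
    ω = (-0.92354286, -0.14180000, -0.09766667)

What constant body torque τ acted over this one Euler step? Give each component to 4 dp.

τ = (-0.0800, 0.1600, -0.0200)

rate change Δω = (-0.02354286, 0.15820000, 0.00233333)
precession coupling = (0.0024, 0.0018, -0.0270)
τ = I·(Δω/dt) + ω₀×(Iω₀) = (-0.0800, 0.1600, -0.0200)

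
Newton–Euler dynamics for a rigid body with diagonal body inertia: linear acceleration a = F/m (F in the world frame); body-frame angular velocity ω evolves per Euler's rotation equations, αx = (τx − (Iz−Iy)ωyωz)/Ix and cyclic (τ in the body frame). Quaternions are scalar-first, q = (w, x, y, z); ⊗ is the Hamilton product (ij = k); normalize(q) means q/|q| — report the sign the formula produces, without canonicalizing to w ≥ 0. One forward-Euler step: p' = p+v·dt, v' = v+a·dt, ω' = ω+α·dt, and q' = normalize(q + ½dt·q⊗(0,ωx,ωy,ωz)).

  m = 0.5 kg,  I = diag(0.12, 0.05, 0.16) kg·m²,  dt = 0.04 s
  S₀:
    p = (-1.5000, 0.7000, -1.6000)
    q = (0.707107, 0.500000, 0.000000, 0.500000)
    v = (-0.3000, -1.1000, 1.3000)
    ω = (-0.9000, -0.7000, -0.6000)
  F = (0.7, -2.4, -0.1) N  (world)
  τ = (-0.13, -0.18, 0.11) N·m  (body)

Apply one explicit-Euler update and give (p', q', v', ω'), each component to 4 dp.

ω×(Iω) gyroscopic = (0.0462, -0.0216, -0.0441)
angular accel α = (-1.4683, -3.1680, 0.9631)
ω + α·dt = (-0.9587, -0.8267, -0.5615)
Hamilton product q⊗(0,ω) = (0.7500000, -0.2863963, -0.6449749, -0.7742642)
q' = normalize(q + ½dt·q⊗(0,ω)) = (0.7219, 0.4941, -0.0129, 0.4844)
p + v·dt = (-1.5120, 0.6560, -1.5480)
v' = v + a·dt = (-0.2440, -1.2920, 1.2920)

p' = (-1.5120, 0.6560, -1.5480)
q' = (0.7219, 0.4941, -0.0129, 0.4844)
v' = (-0.2440, -1.2920, 1.2920)
ω' = (-0.9587, -0.8267, -0.5615)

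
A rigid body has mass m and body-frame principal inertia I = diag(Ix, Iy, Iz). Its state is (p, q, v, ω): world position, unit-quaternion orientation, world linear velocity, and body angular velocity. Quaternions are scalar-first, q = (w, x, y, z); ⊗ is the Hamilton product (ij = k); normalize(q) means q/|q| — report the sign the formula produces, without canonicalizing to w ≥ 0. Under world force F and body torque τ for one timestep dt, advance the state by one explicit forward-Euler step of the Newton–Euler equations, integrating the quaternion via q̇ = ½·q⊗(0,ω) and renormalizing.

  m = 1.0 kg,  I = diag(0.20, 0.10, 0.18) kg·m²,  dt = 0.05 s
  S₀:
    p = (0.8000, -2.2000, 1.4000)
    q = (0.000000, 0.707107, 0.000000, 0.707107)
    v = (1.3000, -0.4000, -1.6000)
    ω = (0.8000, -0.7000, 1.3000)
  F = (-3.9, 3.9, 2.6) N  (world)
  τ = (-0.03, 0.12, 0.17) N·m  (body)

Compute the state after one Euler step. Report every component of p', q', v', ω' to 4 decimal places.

(τ − ω×Iω)/I = (0.2140, 0.9920, 0.6333)
new body rate ω' = (0.8107, -0.6504, 1.3317)
q⊗(0,ω) = (-1.4849247, 0.4949749, -0.3535535, -0.4949749)
q' = normalize(q + ½dt·q⊗(0,ω)) = (-0.0371, 0.7188, -0.0088, 0.6941)
p' = p + v·dt = (0.8650, -2.2200, 1.3200)
v + (F/m)dt = (1.1050, -0.2050, -1.4700)

p' = (0.8650, -2.2200, 1.3200)
q' = (-0.0371, 0.7188, -0.0088, 0.6941)
v' = (1.1050, -0.2050, -1.4700)
ω' = (0.8107, -0.6504, 1.3317)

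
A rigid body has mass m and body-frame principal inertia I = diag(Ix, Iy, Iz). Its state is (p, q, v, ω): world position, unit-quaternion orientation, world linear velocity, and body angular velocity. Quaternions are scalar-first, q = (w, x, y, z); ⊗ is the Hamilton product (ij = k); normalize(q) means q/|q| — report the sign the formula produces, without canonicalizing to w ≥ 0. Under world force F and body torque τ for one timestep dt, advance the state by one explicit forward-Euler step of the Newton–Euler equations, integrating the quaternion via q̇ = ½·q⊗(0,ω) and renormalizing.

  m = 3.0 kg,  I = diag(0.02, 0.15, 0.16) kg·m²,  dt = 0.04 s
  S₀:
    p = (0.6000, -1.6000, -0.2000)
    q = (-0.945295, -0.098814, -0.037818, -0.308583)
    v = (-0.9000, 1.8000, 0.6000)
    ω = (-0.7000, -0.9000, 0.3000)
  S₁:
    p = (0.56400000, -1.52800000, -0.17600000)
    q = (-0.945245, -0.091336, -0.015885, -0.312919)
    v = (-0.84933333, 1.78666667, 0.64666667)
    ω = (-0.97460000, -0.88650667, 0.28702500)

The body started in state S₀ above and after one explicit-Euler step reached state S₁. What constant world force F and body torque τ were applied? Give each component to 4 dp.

Δω = ω₁−ω₀ = (-0.27460000, 0.01349333, -0.01297500)
τ = I·(Δω/dt) + ω₀×(Iω₀) = (-0.1400, 0.0800, 0.0300)
velocity change Δv = (0.05066667, -0.01333333, 0.04666667)
F = m·Δv/dt = (3.8000, -1.0000, 3.5000)

F = (3.8000, -1.0000, 3.5000)
τ = (-0.1400, 0.0800, 0.0300)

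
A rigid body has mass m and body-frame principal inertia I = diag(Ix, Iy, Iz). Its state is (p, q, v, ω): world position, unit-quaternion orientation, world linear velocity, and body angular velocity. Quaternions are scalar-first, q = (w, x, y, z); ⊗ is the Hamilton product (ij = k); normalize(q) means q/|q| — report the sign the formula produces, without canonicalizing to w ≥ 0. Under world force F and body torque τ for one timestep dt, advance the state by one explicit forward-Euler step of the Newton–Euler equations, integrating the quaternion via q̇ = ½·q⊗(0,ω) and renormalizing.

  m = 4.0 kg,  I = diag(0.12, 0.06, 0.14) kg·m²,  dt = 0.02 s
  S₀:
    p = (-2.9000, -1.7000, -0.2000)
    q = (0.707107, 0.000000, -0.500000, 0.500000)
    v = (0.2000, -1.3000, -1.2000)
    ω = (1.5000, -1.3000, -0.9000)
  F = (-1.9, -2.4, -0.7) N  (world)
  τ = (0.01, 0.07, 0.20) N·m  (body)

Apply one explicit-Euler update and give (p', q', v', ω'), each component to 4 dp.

p + v·dt = (-2.8960, -1.7260, -0.2240)
v' = v + a·dt = (0.1905, -1.3120, -1.2035)
ω×(Iω) gyroscopic = (0.0936, 0.0270, 0.1170)
(τ − ω×Iω)/I = (-0.6967, 0.7167, 0.5929)
ω + α·dt = (1.4861, -1.2857, -0.8881)
2q̇ = q⊗(0,ω) = (-0.2000000, 2.1606605, -0.1692391, 0.1136037)
q + ½dt·q⊗(0,ω), renormalized = (0.7049, 0.0216, -0.5016, 0.5010)

p' = (-2.8960, -1.7260, -0.2240)
q' = (0.7049, 0.0216, -0.5016, 0.5010)
v' = (0.1905, -1.3120, -1.2035)
ω' = (1.4861, -1.2857, -0.8881)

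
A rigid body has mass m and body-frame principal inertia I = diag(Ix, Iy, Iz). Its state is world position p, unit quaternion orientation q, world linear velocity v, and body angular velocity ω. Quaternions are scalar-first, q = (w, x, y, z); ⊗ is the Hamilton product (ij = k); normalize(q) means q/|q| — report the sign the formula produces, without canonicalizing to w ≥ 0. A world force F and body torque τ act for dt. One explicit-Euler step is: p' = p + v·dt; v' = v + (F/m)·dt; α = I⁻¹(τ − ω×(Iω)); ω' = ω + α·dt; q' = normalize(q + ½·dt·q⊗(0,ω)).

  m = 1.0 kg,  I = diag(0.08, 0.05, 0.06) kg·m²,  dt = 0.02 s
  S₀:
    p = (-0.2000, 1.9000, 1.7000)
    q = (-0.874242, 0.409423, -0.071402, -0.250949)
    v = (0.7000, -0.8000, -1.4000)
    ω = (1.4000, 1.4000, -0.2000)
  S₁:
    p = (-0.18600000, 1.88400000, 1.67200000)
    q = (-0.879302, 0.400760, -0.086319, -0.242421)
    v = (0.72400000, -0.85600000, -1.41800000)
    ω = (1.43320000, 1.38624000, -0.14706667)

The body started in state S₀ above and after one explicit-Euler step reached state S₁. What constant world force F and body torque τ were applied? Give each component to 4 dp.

F = (1.2000, -2.8000, -0.9000)
τ = (0.1300, -0.0400, 0.1000)

rate change Δω = (0.03320000, -0.01376000, 0.05293333)
precession coupling = (-0.0028, -0.0056, -0.0588)
τ = I·(Δω/dt) + ω₀×(Iω₀) = (0.1300, -0.0400, 0.1000)
v₁ − v₀ = (0.02400000, -0.05600000, -0.01800000)
m·(v₁−v₀)/dt = (1.2000, -2.8000, -0.9000)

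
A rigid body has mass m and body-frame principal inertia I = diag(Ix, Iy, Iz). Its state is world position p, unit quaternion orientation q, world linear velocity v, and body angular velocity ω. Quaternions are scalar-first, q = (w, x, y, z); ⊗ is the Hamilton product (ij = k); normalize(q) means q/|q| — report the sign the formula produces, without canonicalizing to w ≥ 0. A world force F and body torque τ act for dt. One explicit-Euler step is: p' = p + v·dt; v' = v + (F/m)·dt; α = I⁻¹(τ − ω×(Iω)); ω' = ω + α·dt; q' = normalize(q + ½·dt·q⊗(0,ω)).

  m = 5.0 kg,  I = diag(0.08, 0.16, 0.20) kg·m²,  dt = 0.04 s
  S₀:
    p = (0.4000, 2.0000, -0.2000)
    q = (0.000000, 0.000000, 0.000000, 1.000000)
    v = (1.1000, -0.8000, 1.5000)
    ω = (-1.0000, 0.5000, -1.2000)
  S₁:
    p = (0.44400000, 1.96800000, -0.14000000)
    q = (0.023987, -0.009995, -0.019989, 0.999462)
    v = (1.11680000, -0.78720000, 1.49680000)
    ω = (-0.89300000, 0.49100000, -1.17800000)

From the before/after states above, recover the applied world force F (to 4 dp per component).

F = (2.1000, 1.6000, -0.4000)

velocity change Δv = (0.01680000, 0.01280000, -0.00320000)
m·(v₁−v₀)/dt = (2.1000, 1.6000, -0.4000)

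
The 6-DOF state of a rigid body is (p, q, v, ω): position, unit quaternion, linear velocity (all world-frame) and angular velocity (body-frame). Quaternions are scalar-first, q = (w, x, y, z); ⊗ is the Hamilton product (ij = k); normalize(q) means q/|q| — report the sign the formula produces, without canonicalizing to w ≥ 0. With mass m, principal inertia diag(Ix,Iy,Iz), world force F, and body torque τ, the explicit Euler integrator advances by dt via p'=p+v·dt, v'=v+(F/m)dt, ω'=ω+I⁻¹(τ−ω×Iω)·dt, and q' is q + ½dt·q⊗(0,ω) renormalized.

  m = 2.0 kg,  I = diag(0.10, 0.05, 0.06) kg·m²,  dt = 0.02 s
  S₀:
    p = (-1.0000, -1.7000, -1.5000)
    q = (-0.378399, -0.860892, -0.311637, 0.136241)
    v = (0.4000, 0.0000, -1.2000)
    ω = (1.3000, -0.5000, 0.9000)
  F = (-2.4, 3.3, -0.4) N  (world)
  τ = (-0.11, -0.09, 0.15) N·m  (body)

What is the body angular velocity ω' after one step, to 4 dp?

α = I⁻¹(τ − ω×Iω) = (-1.0550, -2.7360, 1.9583)
new body rate ω' = (1.2789, -0.5547, 0.9392)

ω' = (1.2789, -0.5547, 0.9392)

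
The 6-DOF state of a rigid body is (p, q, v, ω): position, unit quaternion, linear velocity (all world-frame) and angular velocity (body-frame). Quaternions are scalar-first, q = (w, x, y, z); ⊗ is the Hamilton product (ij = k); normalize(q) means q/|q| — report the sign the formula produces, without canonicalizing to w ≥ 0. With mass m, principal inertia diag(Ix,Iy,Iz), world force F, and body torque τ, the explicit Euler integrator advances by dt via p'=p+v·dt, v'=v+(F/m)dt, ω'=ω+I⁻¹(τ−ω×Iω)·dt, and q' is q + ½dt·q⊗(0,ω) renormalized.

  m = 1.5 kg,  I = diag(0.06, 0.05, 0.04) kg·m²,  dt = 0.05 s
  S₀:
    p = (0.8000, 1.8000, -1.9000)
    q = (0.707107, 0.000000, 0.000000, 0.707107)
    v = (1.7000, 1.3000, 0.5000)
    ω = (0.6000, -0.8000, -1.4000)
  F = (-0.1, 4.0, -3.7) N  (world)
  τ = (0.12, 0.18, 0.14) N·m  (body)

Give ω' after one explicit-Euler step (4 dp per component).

ω' = (0.7093, -0.6032, -1.2310)

gyro term ω×Iω = (-0.0112, -0.0168, 0.0048)
angular accel α = (2.1867, 3.9360, 3.3800)
ω' = ω + α·dt = (0.7093, -0.6032, -1.2310)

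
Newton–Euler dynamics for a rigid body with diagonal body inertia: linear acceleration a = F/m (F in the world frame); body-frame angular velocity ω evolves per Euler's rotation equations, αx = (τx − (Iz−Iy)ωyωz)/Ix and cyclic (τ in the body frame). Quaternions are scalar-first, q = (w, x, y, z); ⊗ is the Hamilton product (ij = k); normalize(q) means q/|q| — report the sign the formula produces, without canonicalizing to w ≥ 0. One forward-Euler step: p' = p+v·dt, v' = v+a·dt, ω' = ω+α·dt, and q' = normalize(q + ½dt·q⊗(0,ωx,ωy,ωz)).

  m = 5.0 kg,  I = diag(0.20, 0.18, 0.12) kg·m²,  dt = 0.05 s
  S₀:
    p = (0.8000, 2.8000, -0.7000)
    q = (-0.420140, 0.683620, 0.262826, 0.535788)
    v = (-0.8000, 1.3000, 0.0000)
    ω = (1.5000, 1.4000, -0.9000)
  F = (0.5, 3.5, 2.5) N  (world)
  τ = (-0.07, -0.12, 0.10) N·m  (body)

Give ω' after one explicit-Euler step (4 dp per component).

ω' = (1.4636, 1.3967, -0.8408)

gyro term ω×Iω = (0.0756, -0.1080, -0.0420)
α = I⁻¹(τ − ω×Iω) = (-0.7280, -0.0667, 1.1833)
new body rate ω' = (1.4636, 1.3967, -0.8408)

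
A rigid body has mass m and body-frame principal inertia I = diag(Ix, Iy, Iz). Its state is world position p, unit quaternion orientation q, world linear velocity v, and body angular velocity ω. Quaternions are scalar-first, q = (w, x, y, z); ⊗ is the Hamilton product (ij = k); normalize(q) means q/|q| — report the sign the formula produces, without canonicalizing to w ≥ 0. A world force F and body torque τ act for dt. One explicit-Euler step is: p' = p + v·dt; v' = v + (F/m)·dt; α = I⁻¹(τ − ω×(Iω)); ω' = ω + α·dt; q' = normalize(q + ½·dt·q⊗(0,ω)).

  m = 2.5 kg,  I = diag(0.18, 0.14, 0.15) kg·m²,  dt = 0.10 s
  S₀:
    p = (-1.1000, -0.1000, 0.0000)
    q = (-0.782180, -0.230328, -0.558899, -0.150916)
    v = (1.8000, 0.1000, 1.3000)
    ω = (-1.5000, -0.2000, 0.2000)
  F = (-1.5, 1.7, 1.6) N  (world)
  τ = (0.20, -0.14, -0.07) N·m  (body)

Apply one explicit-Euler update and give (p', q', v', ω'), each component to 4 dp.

p' = (-0.9200, -0.0900, 0.1300)
q' = (-0.8012, -0.1782, -0.5359, -0.1978)
v' = (1.7400, 0.1680, 1.3640)
ω' = (-1.3887, -0.2936, 0.1613)

p' = p + v·dt = (-0.9200, -0.0900, 0.1300)
v' = v + a·dt = (1.7400, 0.1680, 1.3640)
gyro term ω×Iω = (-0.0004, -0.0090, -0.0120)
angular accel α = (1.1133, -0.9357, -0.3867)
ω' = ω + α·dt = (-1.3887, -0.2936, 0.1613)
q⊗(0,ω) = (-0.4270886, 1.0313070, 0.4288756, -0.9487189)
q' = normalize(q + ½dt·q⊗(0,ω)) = (-0.8012, -0.1782, -0.5359, -0.1978)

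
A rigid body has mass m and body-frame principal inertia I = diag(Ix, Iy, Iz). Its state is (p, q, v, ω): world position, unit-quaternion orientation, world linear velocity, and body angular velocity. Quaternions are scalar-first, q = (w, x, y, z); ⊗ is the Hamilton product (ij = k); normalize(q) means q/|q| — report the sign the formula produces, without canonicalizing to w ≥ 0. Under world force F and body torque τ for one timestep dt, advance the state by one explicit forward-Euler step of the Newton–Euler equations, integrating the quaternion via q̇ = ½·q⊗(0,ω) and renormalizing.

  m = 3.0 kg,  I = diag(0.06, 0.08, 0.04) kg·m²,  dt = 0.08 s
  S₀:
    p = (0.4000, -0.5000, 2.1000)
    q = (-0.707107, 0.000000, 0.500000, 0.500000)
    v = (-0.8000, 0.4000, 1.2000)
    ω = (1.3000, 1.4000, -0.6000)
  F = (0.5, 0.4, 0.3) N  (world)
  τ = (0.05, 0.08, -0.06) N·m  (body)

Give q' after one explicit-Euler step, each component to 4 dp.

q' = (-0.7208, -0.0765, 0.4848, 0.4894)

2q̇ = q⊗(0,ω) = (-0.4000000, -1.9192391, -0.3399498, -0.2257358)
q + ½dt·q⊗(0,ω), renormalized = (-0.7208, -0.0765, 0.4848, 0.4894)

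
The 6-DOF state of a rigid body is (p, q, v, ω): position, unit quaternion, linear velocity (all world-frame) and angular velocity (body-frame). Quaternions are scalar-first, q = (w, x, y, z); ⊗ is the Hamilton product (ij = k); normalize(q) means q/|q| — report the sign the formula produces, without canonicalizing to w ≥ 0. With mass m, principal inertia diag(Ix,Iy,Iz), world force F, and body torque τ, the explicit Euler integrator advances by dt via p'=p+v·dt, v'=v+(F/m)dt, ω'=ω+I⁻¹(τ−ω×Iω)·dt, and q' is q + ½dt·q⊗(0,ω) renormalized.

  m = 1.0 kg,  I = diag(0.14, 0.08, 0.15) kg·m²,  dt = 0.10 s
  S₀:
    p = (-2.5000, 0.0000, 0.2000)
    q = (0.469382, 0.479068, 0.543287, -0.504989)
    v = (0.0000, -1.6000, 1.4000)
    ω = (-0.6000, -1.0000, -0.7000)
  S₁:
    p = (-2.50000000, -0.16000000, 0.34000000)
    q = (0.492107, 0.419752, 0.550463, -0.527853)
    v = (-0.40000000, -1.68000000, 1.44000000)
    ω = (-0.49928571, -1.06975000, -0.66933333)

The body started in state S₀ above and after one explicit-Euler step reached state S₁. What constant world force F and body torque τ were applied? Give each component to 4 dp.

velocity change Δv = (-0.40000000, -0.08000000, 0.04000000)
applied force F = (-4.0000, -0.8000, 0.4000)
ω₁ − ω₀ = (0.10071429, -0.06975000, 0.03066667)
ω₀×(Iω₀) = (0.0490, -0.0042, -0.0360)
I·α + gyro = (0.1900, -0.0600, 0.0100)

F = (-4.0000, -0.8000, 0.4000)
τ = (0.1900, -0.0600, 0.0100)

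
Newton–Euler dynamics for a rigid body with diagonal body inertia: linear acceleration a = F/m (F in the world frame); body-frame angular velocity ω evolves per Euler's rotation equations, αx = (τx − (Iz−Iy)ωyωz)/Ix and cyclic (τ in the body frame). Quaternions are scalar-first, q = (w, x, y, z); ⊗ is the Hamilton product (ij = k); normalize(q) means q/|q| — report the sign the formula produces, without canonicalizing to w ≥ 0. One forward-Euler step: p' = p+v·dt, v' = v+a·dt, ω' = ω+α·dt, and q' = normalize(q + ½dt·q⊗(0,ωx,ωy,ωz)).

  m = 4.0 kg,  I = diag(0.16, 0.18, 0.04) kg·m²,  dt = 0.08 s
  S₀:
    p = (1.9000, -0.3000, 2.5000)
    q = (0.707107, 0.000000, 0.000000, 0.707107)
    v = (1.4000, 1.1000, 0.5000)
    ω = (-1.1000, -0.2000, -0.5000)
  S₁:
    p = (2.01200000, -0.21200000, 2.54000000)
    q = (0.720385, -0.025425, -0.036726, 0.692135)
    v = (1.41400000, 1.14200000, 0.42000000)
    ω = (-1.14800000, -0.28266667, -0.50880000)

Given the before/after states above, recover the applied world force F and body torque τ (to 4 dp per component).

velocity change Δv = (0.01400000, 0.04200000, -0.08000000)
F = m·Δv/dt = (0.7000, 2.1000, -4.0000)
Δω = ω₁−ω₀ = (-0.04800000, -0.08266667, -0.00880000)
ω₀×(Iω₀) = (-0.0140, 0.0660, 0.0044)
applied torque τ = (-0.1100, -0.1200, 0.0000)

F = (0.7000, 2.1000, -4.0000)
τ = (-0.1100, -0.1200, 0.0000)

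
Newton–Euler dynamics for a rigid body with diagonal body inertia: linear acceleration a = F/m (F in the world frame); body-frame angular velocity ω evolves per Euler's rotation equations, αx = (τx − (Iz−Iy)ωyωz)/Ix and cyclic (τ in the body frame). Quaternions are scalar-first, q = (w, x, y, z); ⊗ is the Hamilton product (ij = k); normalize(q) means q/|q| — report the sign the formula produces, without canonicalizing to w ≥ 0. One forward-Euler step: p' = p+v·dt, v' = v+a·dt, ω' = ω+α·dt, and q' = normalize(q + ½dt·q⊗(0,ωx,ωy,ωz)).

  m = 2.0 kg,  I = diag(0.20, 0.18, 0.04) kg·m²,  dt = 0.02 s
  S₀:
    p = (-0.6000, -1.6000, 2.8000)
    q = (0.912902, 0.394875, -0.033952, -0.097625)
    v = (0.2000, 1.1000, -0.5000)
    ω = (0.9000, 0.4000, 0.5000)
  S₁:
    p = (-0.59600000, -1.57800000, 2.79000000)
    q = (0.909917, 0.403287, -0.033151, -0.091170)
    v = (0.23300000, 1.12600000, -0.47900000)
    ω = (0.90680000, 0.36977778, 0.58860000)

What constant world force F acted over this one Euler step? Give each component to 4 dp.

F = (3.3000, 2.6000, 2.1000)

velocity change Δv = (0.03300000, 0.02600000, 0.02100000)
m·(v₁−v₀)/dt = (3.3000, 2.6000, 2.1000)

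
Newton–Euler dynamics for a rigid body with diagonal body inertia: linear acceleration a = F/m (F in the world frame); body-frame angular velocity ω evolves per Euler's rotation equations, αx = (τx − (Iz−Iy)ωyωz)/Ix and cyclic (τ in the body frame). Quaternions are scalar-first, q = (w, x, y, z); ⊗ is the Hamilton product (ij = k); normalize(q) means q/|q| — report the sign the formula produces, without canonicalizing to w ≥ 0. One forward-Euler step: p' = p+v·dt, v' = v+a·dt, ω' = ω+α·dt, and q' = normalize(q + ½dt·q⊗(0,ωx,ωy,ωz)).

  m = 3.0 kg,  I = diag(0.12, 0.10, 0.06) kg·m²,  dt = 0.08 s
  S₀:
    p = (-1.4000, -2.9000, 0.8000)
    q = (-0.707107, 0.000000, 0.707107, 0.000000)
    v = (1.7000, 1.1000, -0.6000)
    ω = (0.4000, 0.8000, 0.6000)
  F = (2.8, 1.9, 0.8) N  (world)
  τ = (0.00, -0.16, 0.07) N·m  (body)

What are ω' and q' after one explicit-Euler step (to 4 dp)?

ω' = (0.4128, 0.6605, 0.7019)
q' = (-0.7291, 0.0057, 0.6838, -0.0283)

angular accel α = (0.1600, -1.7440, 1.2733)
ω' = ω + α·dt = (0.4128, 0.6605, 0.7019)
2q̇ = q⊗(0,ω) = (-0.5656856, 0.1414214, -0.5656856, -0.7071070)
updated quaternion q' = (-0.7291, 0.0057, 0.6838, -0.0283)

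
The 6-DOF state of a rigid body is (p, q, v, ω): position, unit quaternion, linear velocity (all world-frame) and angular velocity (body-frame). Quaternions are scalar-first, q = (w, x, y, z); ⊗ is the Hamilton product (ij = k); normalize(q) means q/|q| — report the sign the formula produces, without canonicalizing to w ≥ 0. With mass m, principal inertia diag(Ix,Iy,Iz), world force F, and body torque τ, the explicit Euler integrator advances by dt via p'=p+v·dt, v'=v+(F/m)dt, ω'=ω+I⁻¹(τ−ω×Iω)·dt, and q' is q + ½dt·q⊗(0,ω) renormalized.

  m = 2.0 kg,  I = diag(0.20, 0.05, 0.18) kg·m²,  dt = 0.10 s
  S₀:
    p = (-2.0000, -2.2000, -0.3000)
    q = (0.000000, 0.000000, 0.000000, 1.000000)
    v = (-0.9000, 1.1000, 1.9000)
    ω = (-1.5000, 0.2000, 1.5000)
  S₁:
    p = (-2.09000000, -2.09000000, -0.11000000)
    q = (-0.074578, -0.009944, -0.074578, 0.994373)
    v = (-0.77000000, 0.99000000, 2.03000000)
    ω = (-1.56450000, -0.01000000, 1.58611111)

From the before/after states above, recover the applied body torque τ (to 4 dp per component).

rate change Δω = (-0.06450000, -0.21000000, 0.08611111)
τ = I·(Δω/dt) + ω₀×(Iω₀) = (-0.0900, -0.1500, 0.2000)

τ = (-0.0900, -0.1500, 0.2000)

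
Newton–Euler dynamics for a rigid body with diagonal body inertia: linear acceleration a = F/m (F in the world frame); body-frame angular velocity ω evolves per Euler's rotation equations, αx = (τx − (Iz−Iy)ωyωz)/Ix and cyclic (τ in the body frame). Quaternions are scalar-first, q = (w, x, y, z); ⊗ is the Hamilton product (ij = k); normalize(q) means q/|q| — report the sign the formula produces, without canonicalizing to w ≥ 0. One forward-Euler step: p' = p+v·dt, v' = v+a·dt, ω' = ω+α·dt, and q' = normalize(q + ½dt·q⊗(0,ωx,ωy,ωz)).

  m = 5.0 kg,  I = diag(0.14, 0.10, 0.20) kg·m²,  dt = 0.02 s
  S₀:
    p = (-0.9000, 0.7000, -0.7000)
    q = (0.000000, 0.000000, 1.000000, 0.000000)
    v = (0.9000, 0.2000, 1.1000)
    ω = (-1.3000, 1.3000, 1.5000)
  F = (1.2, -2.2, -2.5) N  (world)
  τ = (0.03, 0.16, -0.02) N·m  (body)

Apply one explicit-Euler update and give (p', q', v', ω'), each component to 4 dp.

ω×(Iω) gyroscopic = (0.1950, 0.1170, 0.0676)
(τ − ω×Iω)/I = (-1.1786, 0.4300, -0.4380)
ω + α·dt = (-1.3236, 1.3086, 1.4912)
Hamilton product q⊗(0,ω) = (-1.3000000, 1.5000000, 0.0000000, 1.3000000)
updated quaternion q' = (-0.0130, 0.0150, 0.9997, 0.0130)
linear accel F/m = (0.2400, -0.4400, -0.5000)
p' = p + v·dt = (-0.8820, 0.7040, -0.6780)
v' = v + a·dt = (0.9048, 0.1912, 1.0900)

p' = (-0.8820, 0.7040, -0.6780)
q' = (-0.0130, 0.0150, 0.9997, 0.0130)
v' = (0.9048, 0.1912, 1.0900)
ω' = (-1.3236, 1.3086, 1.4912)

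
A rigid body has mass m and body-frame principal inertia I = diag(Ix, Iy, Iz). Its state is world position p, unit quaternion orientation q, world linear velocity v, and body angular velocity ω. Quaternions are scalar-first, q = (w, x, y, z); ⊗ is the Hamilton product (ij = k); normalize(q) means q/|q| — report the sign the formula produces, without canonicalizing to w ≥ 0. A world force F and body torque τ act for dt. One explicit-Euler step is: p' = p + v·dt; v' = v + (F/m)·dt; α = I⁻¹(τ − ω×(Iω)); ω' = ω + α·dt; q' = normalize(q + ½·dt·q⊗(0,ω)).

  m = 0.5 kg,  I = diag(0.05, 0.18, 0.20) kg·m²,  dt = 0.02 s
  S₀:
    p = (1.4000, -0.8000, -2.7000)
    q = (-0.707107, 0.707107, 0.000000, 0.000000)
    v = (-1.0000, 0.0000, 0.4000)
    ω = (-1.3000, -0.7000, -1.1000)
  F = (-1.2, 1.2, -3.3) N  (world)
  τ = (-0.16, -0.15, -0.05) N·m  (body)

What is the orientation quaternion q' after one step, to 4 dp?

q' = (-0.6978, 0.7162, 0.0127, 0.0028)

2q̇ = q⊗(0,ω) = (0.9192391, 0.9192391, 1.2727926, 0.2828428)
q' = normalize(q + ½dt·q⊗(0,ω)) = (-0.6978, 0.7162, 0.0127, 0.0028)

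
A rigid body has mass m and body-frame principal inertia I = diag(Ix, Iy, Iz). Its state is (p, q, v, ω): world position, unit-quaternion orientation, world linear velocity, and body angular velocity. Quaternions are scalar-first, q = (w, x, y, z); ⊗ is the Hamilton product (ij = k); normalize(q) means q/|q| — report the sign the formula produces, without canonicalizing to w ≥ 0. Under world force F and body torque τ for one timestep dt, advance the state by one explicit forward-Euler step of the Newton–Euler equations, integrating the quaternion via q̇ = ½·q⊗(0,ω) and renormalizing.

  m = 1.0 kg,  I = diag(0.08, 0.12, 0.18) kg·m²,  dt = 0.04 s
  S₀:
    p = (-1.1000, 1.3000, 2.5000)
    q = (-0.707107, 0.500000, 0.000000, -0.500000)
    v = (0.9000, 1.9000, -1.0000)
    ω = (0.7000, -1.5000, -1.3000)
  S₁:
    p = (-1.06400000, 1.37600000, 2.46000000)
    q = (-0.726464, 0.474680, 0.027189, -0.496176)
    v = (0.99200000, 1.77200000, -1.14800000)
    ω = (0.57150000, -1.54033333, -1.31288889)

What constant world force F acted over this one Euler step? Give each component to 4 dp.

F = (2.3000, -3.2000, -3.7000)

velocity change Δv = (0.09200000, -0.12800000, -0.14800000)
m·(v₁−v₀)/dt = (2.3000, -3.2000, -3.7000)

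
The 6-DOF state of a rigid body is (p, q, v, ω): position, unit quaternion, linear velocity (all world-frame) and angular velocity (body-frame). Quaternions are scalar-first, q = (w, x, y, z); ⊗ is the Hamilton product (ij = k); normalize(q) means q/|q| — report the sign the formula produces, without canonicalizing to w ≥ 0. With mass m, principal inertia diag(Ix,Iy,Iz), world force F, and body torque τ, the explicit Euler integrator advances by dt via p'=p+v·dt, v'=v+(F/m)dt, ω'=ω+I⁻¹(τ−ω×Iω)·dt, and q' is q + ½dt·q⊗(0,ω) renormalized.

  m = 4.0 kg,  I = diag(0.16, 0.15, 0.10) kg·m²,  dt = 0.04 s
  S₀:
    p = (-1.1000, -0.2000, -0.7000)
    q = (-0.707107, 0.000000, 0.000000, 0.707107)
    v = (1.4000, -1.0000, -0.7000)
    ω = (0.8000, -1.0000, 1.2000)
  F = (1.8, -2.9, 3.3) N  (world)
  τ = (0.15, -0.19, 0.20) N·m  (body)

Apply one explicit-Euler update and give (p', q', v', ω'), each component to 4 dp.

α = I⁻¹(τ − ω×Iω) = (0.5625, -1.6507, 1.9200)
new body rate ω' = (0.8225, -1.0660, 1.2768)
Hamilton product q⊗(0,ω) = (-0.8485284, 0.1414214, 1.2727926, -0.8485284)
q' = normalize(q + ½dt·q⊗(0,ω)) = (-0.7236, 0.0028, 0.0254, 0.6897)
a = F/m = (0.4500, -0.7250, 0.8250)
new position p' = (-1.0440, -0.2400, -0.7280)
v + (F/m)dt = (1.4180, -1.0290, -0.6670)

p' = (-1.0440, -0.2400, -0.7280)
q' = (-0.7236, 0.0028, 0.0254, 0.6897)
v' = (1.4180, -1.0290, -0.6670)
ω' = (0.8225, -1.0660, 1.2768)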